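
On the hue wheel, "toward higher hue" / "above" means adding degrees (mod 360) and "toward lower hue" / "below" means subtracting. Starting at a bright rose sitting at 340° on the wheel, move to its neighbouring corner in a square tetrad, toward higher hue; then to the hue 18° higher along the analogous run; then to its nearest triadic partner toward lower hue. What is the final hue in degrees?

square ↑ +90°: 340 + 90 = 430 → 430 − 360 = 70°
analog 18° ↑ +18°: 70 + 18 = 88°
triadic ↓ −120°: 88 − 120 = -32 → -32 + 360 = 328°

328°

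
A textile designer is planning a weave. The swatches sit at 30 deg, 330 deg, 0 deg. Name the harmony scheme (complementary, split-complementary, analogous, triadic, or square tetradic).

analogous

Sort the hues: 0°, 30°, 330°.
Successive gaps around the wheel: 30°, 300°, 30°.
A run of hues at equal small steps (30°) with one large closing gap is an analogous group.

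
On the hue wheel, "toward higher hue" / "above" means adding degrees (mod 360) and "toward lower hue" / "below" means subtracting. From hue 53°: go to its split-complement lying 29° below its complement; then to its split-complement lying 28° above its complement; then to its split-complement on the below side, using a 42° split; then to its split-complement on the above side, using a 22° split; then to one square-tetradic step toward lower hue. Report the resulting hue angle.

split-comp 29° ↓ +151°: 53 + 151 = 204°
split-comp 28° ↑ +208°: 204 + 208 = 412 → 412 − 360 = 52°
split-comp 42° ↓ +138°: 52 + 138 = 190°
split-comp 22° ↑ +202°: 190 + 202 = 392 → 392 − 360 = 32°
square ↓ −90°: 32 − 90 = -58 → -58 + 360 = 302°

302°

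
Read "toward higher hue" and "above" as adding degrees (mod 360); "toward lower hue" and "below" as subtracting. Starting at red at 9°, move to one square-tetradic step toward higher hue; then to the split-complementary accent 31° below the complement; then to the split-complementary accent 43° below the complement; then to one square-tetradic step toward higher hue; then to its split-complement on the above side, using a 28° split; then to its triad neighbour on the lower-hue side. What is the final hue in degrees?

203°

square ↑ +90°: 9 + 90 = 99°
split-comp 31° ↓ +149°: 99 + 149 = 248°
split-comp 43° ↓ +137°: 248 + 137 = 385 → 385 − 360 = 25°
square ↑ +90°: 25 + 90 = 115°
split-comp 28° ↑ +208°: 115 + 208 = 323°
triadic ↓ −120°: 323 − 120 = 203°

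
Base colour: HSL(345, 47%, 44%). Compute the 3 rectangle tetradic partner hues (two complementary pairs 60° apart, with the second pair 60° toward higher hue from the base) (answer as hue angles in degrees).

A rectangular tetradic uses two complementary pairs 60° apart: offsets 0°, 60°, 180°, 240°.
345 + 60 = 405 → 405 − 360 = 45°
345 + 180 = 525 → 525 − 360 = 165°
345 + 240 = 585 → 585 − 360 = 225°

45°, 165°, and 225°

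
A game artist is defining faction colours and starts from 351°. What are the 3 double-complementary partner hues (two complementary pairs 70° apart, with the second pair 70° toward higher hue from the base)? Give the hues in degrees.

A rectangular tetradic uses two complementary pairs 70° apart: offsets 0°, 70°, 180°, 250°.
351 + 70 = 421 → 421 − 360 = 61°
351 + 180 = 531 → 531 − 360 = 171°
351 + 250 = 601 → 601 − 360 = 241°

61°, 171°, and 241°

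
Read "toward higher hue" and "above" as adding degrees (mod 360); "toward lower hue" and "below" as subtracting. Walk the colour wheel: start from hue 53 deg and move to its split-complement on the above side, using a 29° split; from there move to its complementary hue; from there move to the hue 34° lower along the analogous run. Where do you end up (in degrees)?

53 + 209 = 262°   (split-comp 29° ↑)
262 + 180 = 442 → 442 − 360 = 82°   (complement)
82 − 34 = 48°   (analog 34° ↓)

48°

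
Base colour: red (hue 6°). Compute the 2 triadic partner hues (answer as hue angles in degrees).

A triad places three hues 120° apart.
6 + 120 = 126°
6 + 240 = 246°

126° and 246°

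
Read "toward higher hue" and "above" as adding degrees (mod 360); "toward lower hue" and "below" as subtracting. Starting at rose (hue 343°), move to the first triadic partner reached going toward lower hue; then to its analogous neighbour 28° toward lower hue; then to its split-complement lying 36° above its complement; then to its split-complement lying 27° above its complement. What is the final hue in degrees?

258°

−120° (triadic ↓): 343 − 120 = 223°
−28° (analog 28° ↓): 223 − 28 = 195°
+216° (split-comp 36° ↑): 195 + 216 = 411 → 411 − 360 = 51°
+207° (split-comp 27° ↑): 51 + 207 = 258°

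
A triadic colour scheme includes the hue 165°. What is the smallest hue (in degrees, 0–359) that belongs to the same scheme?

45°

A triad places three hues 120° apart.
The full set through 165° is {45°, 165°, 285°}.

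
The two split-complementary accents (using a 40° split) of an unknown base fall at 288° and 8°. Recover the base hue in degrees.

148°

The accents sit 40° either side of the complement, so the complement is their short-arc midpoint on the wheel.
Short-arc midpoint of 288° and 8°: 328°.
Base is 180° from the complement: 328 − 180 = 148°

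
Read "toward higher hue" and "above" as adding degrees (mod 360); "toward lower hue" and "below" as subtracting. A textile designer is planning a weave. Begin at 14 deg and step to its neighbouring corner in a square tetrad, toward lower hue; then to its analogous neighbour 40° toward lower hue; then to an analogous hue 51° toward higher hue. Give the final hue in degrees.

295°

square ↓ −90°: 14 − 90 = -76 → -76 + 360 = 284°
analog 40° ↓ −40°: 284 − 40 = 244°
analog 51° ↑ +51°: 244 + 51 = 295°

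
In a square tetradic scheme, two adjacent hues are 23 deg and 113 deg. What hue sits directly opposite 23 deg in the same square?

203°

A square tetradic scheme places four hues 90° apart; opposite corners are 180° apart.
23 + 180 = 203°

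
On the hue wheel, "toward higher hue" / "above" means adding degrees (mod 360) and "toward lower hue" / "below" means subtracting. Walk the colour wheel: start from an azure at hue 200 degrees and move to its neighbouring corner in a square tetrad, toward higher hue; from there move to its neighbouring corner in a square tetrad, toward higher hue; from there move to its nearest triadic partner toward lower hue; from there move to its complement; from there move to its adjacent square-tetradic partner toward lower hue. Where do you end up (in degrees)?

square ↑ +90°: 200 + 90 = 290°
square ↑ +90°: 290 + 90 = 380 → 380 − 360 = 20°
triadic ↓ −120°: 20 − 120 = -100 → -100 + 360 = 260°
complement +180°: 260 + 180 = 440 → 440 − 360 = 80°
square ↓ −90°: 80 − 90 = -10 → -10 + 360 = 350°

350°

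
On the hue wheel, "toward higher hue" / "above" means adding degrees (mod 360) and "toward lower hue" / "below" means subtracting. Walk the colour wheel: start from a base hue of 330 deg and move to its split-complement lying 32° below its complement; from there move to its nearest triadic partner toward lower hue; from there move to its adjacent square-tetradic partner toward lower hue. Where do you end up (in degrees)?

split-comp 32° ↓ +148°: 330 + 148 = 478 → 478 − 360 = 118°
triadic ↓ −120°: 118 − 120 = -2 → -2 + 360 = 358°
square ↓ −90°: 358 − 90 = 268°

268°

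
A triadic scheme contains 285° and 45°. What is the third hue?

A triad spaces three hues 120° apart.
The full set is {45°, 165°, 285°}.

165°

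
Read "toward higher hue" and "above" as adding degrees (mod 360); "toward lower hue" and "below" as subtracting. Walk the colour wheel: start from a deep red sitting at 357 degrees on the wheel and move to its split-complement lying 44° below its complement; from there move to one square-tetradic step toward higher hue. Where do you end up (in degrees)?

223°

+136° (split-comp 44° ↓): 357 + 136 = 493 → 493 − 360 = 133°
+90° (square ↑): 133 + 90 = 223°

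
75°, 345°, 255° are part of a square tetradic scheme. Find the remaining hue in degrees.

165°

A square tetradic scheme places four hues every 90°.
The full set through 75° is {75°, 165°, 255°, 345°}.
Given {75°, 255°, 345°}, the missing hue is 165°.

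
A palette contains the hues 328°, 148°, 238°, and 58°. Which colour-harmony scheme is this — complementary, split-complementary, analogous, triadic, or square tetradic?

square tetradic

Sort the hues: 58°, 148°, 238°, 328°.
Successive gaps around the wheel: 90°, 90°, 90°, 90°.
Four hues every 90° form a square tetradic scheme.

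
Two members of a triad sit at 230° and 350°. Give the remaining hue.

110°

A triad spaces three hues 120° apart.
The full set is {110°, 230°, 350°}.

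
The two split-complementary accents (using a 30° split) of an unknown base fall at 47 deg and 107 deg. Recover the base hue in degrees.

257°

The accents sit 30° either side of the complement, so the complement is their short-arc midpoint on the wheel.
Short-arc midpoint of 47° and 107°: 77°.
Base is 180° from the complement: 77 − 180 = -103 → -103 + 360 = 257°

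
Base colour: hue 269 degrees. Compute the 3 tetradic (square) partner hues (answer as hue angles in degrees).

A square tetradic scheme places four hues every 90°.
269 + 90 = 359°
269 + 180 = 449 → 449 − 360 = 89°
269 + 270 = 539 → 539 − 360 = 179°

359°, 89°, 179°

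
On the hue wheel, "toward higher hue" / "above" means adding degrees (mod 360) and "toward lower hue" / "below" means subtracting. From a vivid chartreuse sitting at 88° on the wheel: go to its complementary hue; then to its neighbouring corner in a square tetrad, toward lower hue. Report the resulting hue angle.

178°

+180° (complement): 88 + 180 = 268°
−90° (square ↓): 268 − 90 = 178°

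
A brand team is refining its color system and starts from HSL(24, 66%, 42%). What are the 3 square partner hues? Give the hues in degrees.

114°, 204°, 294°

A square tetradic scheme places four hues every 90°.
24 + 90 = 114°
24 + 180 = 204°
24 + 270 = 294°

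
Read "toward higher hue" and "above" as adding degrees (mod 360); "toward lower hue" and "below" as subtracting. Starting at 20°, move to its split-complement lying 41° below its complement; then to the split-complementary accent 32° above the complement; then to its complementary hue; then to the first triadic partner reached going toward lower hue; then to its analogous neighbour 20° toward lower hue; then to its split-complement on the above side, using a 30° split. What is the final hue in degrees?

+139° (split-comp 41° ↓): 20 + 139 = 159°
+212° (split-comp 32° ↑): 159 + 212 = 371 → 371 − 360 = 11°
+180° (complement): 11 + 180 = 191°
−120° (triadic ↓): 191 − 120 = 71°
−20° (analog 20° ↓): 71 − 20 = 51°
+210° (split-comp 30° ↑): 51 + 210 = 261°

261°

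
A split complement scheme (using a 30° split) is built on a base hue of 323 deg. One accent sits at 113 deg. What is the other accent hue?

173°

Split-complementary hues sit 30° either side of the complement.
Complement of the base 323°: 323 + 180 = 503 → 503 − 360 = 143°
The given accent 113° is 30° one side of 143°; the other accent sits 30° the other side: 143 + 30 = 173°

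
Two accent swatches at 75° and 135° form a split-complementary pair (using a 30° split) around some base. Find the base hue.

The accents sit 30° either side of the complement, so the complement is their short-arc midpoint on the wheel.
Short-arc midpoint of 75° and 135°: 105°.
Base is 180° from the complement: 105 − 180 = -75 → -75 + 360 = 285°

285°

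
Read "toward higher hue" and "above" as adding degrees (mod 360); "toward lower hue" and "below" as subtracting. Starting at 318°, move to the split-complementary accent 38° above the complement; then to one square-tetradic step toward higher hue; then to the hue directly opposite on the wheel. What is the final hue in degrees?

+218° (split-comp 38° ↑): 318 + 218 = 536 → 536 − 360 = 176°
+90° (square ↑): 176 + 90 = 266°
+180° (complement): 266 + 180 = 446 → 446 − 360 = 86°

86°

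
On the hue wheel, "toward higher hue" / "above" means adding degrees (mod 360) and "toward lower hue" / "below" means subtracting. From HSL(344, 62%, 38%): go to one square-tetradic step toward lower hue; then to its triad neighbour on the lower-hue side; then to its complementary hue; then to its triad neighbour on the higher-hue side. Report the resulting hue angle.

74°

square ↓ −90°: 344 − 90 = 254°
triadic ↓ −120°: 254 − 120 = 134°
complement +180°: 134 + 180 = 314°
triadic ↑ +120°: 314 + 120 = 434 → 434 − 360 = 74°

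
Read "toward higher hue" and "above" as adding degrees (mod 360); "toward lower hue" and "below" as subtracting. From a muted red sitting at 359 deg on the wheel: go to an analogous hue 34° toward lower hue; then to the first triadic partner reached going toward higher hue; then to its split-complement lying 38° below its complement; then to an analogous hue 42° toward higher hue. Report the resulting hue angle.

−34° (analog 34° ↓): 359 − 34 = 325°
+120° (triadic ↑): 325 + 120 = 445 → 445 − 360 = 85°
+142° (split-comp 38° ↓): 85 + 142 = 227°
+42° (analog 42° ↑): 227 + 42 = 269°

269°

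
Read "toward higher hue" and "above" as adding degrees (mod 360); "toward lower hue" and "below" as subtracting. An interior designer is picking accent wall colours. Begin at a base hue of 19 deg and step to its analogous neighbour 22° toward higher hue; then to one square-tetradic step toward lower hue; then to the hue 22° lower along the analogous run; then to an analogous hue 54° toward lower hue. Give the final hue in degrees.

235°

+22° (analog 22° ↑): 19 + 22 = 41°
−90° (square ↓): 41 − 90 = -49 → -49 + 360 = 311°
−22° (analog 22° ↓): 311 − 22 = 289°
−54° (analog 54° ↓): 289 − 54 = 235°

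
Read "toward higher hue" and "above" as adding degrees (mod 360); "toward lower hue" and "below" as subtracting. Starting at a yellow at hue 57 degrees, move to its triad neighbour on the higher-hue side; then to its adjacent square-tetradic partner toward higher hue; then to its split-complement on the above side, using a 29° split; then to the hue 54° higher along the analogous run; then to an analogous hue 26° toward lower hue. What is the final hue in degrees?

57 + 120 = 177°   (triadic ↑)
177 + 90 = 267°   (square ↑)
267 + 209 = 476 → 476 − 360 = 116°   (split-comp 29° ↑)
116 + 54 = 170°   (analog 54° ↑)
170 − 26 = 144°   (analog 26° ↓)

144°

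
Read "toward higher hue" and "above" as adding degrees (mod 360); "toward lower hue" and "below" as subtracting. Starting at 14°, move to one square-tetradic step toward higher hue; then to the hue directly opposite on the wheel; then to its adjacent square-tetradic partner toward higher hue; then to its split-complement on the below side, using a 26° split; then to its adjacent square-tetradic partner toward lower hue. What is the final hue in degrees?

square ↑ +90°: 14 + 90 = 104°
complement +180°: 104 + 180 = 284°
square ↑ +90°: 284 + 90 = 374 → 374 − 360 = 14°
split-comp 26° ↓ +154°: 14 + 154 = 168°
square ↓ −90°: 168 − 90 = 78°

78°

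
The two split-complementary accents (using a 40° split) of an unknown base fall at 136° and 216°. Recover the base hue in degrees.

356°

The accents sit 40° either side of the complement, so the complement is their short-arc midpoint on the wheel.
Short-arc midpoint of 136° and 216°: 176°.
Base is 180° from the complement: 176 − 180 = -4 → -4 + 360 = 356°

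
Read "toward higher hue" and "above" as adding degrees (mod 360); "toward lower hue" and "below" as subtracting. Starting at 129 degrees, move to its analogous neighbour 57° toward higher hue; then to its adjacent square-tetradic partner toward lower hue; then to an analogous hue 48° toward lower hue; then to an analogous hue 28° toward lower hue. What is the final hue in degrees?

20°

analog 57° ↑ +57°: 129 + 57 = 186°
square ↓ −90°: 186 − 90 = 96°
analog 48° ↓ −48°: 96 − 48 = 48°
analog 28° ↓ −28°: 48 − 28 = 20°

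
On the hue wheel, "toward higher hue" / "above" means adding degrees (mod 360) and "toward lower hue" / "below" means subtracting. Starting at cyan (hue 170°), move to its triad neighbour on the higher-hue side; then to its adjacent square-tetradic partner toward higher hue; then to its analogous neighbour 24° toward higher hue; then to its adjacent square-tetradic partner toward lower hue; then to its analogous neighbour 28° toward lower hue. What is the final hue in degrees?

286°

+120° (triadic ↑): 170 + 120 = 290°
+90° (square ↑): 290 + 90 = 380 → 380 − 360 = 20°
+24° (analog 24° ↑): 20 + 24 = 44°
−90° (square ↓): 44 − 90 = -46 → -46 + 360 = 314°
−28° (analog 28° ↓): 314 − 28 = 286°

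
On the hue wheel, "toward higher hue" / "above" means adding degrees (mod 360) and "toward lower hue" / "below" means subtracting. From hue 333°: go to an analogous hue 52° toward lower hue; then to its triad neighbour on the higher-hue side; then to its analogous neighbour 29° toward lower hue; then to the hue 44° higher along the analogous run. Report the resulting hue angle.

56°

333 − 52 = 281°   (analog 52° ↓)
281 + 120 = 401 → 401 − 360 = 41°   (triadic ↑)
41 − 29 = 12°   (analog 29° ↓)
12 + 44 = 56°   (analog 44° ↑)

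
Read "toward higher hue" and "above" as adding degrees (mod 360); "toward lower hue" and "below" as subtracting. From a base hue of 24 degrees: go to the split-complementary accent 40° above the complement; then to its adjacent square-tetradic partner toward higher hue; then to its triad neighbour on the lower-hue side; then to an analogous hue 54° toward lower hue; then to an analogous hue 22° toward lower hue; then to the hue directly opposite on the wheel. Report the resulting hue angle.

318°

+220° (split-comp 40° ↑): 24 + 220 = 244°
+90° (square ↑): 244 + 90 = 334°
−120° (triadic ↓): 334 − 120 = 214°
−54° (analog 54° ↓): 214 − 54 = 160°
−22° (analog 22° ↓): 160 − 22 = 138°
+180° (complement): 138 + 180 = 318°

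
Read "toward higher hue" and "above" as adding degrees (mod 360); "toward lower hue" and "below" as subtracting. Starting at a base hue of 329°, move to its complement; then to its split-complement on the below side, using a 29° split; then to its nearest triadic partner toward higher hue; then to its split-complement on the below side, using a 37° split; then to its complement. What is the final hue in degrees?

complement +180°: 329 + 180 = 509 → 509 − 360 = 149°
split-comp 29° ↓ +151°: 149 + 151 = 300°
triadic ↑ +120°: 300 + 120 = 420 → 420 − 360 = 60°
split-comp 37° ↓ +143°: 60 + 143 = 203°
complement +180°: 203 + 180 = 383 → 383 − 360 = 23°

23°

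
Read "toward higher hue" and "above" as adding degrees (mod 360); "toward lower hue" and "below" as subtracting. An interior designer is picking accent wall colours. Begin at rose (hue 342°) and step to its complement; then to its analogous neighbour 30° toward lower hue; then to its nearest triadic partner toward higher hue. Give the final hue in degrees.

252°

+180° (complement): 342 + 180 = 522 → 522 − 360 = 162°
−30° (analog 30° ↓): 162 − 30 = 132°
+120° (triadic ↑): 132 + 120 = 252°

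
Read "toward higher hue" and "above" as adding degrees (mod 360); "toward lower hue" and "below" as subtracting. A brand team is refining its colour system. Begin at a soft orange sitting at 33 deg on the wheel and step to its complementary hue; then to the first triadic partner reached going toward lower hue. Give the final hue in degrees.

complement +180°: 33 + 180 = 213°
triadic ↓ −120°: 213 − 120 = 93°

93°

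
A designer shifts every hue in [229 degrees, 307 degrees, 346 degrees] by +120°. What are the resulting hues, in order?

349°, 67°, 106°

229 + 120 = 349°
307 + 120 = 427 → 427 − 360 = 67°
346 + 120 = 466 → 466 − 360 = 106°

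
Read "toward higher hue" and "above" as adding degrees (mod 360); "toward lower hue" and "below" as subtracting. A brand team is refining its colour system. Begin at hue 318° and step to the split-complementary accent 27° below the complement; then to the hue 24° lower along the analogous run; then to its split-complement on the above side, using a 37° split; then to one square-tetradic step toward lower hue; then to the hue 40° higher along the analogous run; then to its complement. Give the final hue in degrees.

74°

+153° (split-comp 27° ↓): 318 + 153 = 471 → 471 − 360 = 111°
−24° (analog 24° ↓): 111 − 24 = 87°
+217° (split-comp 37° ↑): 87 + 217 = 304°
−90° (square ↓): 304 − 90 = 214°
+40° (analog 40° ↑): 214 + 40 = 254°
+180° (complement): 254 + 180 = 434 → 434 − 360 = 74°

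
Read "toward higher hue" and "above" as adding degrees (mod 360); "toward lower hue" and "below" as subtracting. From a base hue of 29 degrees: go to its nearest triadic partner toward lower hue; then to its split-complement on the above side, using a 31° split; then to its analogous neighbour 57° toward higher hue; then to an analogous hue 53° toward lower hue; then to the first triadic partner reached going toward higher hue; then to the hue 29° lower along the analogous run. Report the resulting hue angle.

29 − 120 = -91 → -91 + 360 = 269°   (triadic ↓)
269 + 211 = 480 → 480 − 360 = 120°   (split-comp 31° ↑)
120 + 57 = 177°   (analog 57° ↑)
177 − 53 = 124°   (analog 53° ↓)
124 + 120 = 244°   (triadic ↑)
244 − 29 = 215°   (analog 29° ↓)

215°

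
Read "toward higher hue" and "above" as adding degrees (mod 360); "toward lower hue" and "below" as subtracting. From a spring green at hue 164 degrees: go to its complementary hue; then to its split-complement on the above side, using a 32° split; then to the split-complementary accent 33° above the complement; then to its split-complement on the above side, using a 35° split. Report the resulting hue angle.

+180° (complement): 164 + 180 = 344°
+212° (split-comp 32° ↑): 344 + 212 = 556 → 556 − 360 = 196°
+213° (split-comp 33° ↑): 196 + 213 = 409 → 409 − 360 = 49°
+215° (split-comp 35° ↑): 49 + 215 = 264°

264°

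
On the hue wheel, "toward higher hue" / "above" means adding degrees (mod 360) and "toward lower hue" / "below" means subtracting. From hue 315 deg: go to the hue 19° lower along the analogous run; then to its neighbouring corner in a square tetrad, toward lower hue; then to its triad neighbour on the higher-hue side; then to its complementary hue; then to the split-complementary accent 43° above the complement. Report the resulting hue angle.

315 − 19 = 296°   (analog 19° ↓)
296 − 90 = 206°   (square ↓)
206 + 120 = 326°   (triadic ↑)
326 + 180 = 506 → 506 − 360 = 146°   (complement)
146 + 223 = 369 → 369 − 360 = 9°   (split-comp 43° ↑)

9°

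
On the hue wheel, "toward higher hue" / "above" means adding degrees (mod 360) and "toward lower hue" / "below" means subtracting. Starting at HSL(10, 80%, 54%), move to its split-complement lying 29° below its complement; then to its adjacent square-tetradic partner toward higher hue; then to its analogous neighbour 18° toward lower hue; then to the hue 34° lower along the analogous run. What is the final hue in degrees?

10 + 151 = 161°   (split-comp 29° ↓)
161 + 90 = 251°   (square ↑)
251 − 18 = 233°   (analog 18° ↓)
233 − 34 = 199°   (analog 34° ↓)

199°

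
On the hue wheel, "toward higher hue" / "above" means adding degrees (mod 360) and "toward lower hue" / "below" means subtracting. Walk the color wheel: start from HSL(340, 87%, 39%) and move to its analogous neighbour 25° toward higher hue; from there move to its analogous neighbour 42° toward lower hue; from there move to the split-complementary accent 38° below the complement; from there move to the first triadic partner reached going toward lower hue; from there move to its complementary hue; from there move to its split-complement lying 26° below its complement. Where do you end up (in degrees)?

319°

+25° (analog 25° ↑): 340 + 25 = 365 → 365 − 360 = 5°
−42° (analog 42° ↓): 5 − 42 = -37 → -37 + 360 = 323°
+142° (split-comp 38° ↓): 323 + 142 = 465 → 465 − 360 = 105°
−120° (triadic ↓): 105 − 120 = -15 → -15 + 360 = 345°
+180° (complement): 345 + 180 = 525 → 525 − 360 = 165°
+154° (split-comp 26° ↓): 165 + 154 = 319°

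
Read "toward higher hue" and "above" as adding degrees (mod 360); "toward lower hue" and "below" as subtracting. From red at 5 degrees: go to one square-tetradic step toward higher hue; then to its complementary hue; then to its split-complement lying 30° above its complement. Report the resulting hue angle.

square ↑ +90°: 5 + 90 = 95°
complement +180°: 95 + 180 = 275°
split-comp 30° ↑ +210°: 275 + 210 = 485 → 485 − 360 = 125°

125°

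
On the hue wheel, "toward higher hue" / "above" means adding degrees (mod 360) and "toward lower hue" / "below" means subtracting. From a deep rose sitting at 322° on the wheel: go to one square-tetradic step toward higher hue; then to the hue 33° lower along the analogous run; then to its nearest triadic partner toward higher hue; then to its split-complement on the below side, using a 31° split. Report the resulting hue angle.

square ↑ +90°: 322 + 90 = 412 → 412 − 360 = 52°
analog 33° ↓ −33°: 52 − 33 = 19°
triadic ↑ +120°: 19 + 120 = 139°
split-comp 31° ↓ +149°: 139 + 149 = 288°

288°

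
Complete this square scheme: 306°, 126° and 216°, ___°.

36°

A square tetradic scheme places four hues every 90°.
The full set through 126° is {36°, 126°, 216°, 306°}.
Given {126°, 216°, 306°}, the missing hue is 36°.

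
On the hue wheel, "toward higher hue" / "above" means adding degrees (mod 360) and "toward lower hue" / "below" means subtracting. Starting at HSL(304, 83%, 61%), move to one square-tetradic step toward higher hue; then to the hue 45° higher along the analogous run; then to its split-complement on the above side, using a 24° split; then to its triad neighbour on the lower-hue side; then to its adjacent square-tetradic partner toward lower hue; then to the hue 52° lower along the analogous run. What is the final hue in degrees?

304 + 90 = 394 → 394 − 360 = 34°   (square ↑)
34 + 45 = 79°   (analog 45° ↑)
79 + 204 = 283°   (split-comp 24° ↑)
283 − 120 = 163°   (triadic ↓)
163 − 90 = 73°   (square ↓)
73 − 52 = 21°   (analog 52° ↓)

21°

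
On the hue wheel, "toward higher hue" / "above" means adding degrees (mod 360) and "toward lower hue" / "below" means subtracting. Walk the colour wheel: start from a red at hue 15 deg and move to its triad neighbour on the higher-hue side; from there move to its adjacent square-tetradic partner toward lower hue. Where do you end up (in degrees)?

45°

triadic ↑ +120°: 15 + 120 = 135°
square ↓ −90°: 135 − 90 = 45°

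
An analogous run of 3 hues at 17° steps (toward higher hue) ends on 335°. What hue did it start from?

2 steps of 17° (toward higher hue) give a net shift of +34°.
Start = end − shift: 335 − 34 = 301°

301°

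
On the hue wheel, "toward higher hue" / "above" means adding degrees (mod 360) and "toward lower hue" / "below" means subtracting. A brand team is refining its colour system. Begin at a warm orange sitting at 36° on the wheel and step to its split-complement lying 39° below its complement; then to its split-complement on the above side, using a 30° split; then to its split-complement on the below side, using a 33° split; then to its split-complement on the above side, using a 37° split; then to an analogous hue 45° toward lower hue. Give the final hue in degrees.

346°

split-comp 39° ↓ +141°: 36 + 141 = 177°
split-comp 30° ↑ +210°: 177 + 210 = 387 → 387 − 360 = 27°
split-comp 33° ↓ +147°: 27 + 147 = 174°
split-comp 37° ↑ +217°: 174 + 217 = 391 → 391 − 360 = 31°
analog 45° ↓ −45°: 31 − 45 = -14 → -14 + 360 = 346°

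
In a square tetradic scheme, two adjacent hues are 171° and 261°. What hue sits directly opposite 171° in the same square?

351°

A square tetradic scheme places four hues 90° apart; opposite corners are 180° apart.
171 + 180 = 351°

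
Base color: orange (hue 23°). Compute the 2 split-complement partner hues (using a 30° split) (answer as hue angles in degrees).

Split-complementary hues sit 30° either side of the complement.
Complement of 23°: 23 + 180 = 203°
203 − 30 = 173°
203 + 30 = 233°

173° and 233°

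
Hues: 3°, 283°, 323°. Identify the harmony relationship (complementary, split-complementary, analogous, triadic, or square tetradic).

analogous

Sort the hues: 3°, 283°, 323°.
Successive gaps around the wheel: 280°, 40°, 40°.
A run of hues at equal small steps (40°) with one large closing gap is an analogous group.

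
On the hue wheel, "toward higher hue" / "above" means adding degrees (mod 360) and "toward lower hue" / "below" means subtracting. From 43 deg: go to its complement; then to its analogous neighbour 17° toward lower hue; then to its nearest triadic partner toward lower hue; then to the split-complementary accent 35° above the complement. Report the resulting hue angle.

+180° (complement): 43 + 180 = 223°
−17° (analog 17° ↓): 223 − 17 = 206°
−120° (triadic ↓): 206 − 120 = 86°
+215° (split-comp 35° ↑): 86 + 215 = 301°

301°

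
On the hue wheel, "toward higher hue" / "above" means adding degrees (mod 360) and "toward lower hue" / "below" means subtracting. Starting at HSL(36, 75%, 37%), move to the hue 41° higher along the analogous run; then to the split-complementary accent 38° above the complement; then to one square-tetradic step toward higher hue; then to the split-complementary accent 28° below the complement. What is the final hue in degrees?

177°

36 + 41 = 77°   (analog 41° ↑)
77 + 218 = 295°   (split-comp 38° ↑)
295 + 90 = 385 → 385 − 360 = 25°   (square ↑)
25 + 152 = 177°   (split-comp 28° ↓)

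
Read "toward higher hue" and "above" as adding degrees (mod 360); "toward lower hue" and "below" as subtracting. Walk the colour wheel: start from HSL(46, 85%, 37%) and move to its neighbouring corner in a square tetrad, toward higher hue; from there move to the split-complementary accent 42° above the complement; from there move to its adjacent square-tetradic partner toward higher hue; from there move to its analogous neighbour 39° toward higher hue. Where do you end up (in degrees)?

127°

square ↑ +90°: 46 + 90 = 136°
split-comp 42° ↑ +222°: 136 + 222 = 358°
square ↑ +90°: 358 + 90 = 448 → 448 − 360 = 88°
analog 39° ↑ +39°: 88 + 39 = 127°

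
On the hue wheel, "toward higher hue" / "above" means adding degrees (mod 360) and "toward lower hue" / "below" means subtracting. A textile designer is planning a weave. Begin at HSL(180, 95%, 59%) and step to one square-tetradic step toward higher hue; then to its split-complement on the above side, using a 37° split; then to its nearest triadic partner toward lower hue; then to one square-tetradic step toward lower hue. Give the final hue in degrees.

+90° (square ↑): 180 + 90 = 270°
+217° (split-comp 37° ↑): 270 + 217 = 487 → 487 − 360 = 127°
−120° (triadic ↓): 127 − 120 = 7°
−90° (square ↓): 7 − 90 = -83 → -83 + 360 = 277°

277°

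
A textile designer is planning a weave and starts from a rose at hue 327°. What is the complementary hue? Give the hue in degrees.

The complement sits 180° across the wheel.
327 + 180 = 507 → 507 − 360 = 147°

147°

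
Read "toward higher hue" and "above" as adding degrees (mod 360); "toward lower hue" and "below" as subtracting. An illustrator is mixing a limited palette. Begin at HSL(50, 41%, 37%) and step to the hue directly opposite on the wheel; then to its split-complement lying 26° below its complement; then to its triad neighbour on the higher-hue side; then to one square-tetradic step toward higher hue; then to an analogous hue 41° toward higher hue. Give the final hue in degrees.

275°

complement +180°: 50 + 180 = 230°
split-comp 26° ↓ +154°: 230 + 154 = 384 → 384 − 360 = 24°
triadic ↑ +120°: 24 + 120 = 144°
square ↑ +90°: 144 + 90 = 234°
analog 41° ↑ +41°: 234 + 41 = 275°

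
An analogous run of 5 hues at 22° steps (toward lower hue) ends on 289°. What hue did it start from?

17°

4 steps of 22° (toward lower hue) give a net shift of −88°.
Start = end − shift: 289 + 88 = 377 → 377 − 360 = 17°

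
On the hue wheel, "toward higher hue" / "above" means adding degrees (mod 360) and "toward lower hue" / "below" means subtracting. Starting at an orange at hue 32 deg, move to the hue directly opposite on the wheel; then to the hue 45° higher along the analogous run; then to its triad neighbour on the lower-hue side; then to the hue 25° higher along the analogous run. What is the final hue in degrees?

32 + 180 = 212°   (complement)
212 + 45 = 257°   (analog 45° ↑)
257 − 120 = 137°   (triadic ↓)
137 + 25 = 162°   (analog 25° ↑)

162°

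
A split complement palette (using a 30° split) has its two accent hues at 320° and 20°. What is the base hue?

The accents sit 30° either side of the complement, so the complement is their short-arc midpoint on the wheel.
Short-arc midpoint of 320° and 20°: 350°.
Base is 180° from the complement: 350 − 180 = 170°

170°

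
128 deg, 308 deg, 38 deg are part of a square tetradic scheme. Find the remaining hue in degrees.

A square tetradic scheme places four hues every 90°.
The full set through 38° is {38°, 128°, 218°, 308°}.
Given {38°, 128°, 308°}, the missing hue is 218°.

218°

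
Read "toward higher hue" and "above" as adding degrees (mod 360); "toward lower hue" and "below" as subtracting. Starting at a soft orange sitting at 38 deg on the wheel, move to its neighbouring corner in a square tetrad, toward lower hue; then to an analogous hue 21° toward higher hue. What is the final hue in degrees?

329°

square ↓ −90°: 38 − 90 = -52 → -52 + 360 = 308°
analog 21° ↑ +21°: 308 + 21 = 329°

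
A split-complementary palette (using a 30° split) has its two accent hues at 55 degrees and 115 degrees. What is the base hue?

265°

The accents sit 30° either side of the complement, so the complement is their short-arc midpoint on the wheel.
Short-arc midpoint of 55° and 115°: 85°.
Base is 180° from the complement: 85 − 180 = -95 → -95 + 360 = 265°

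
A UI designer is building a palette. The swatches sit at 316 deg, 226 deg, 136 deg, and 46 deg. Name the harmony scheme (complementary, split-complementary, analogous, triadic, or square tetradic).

Sort the hues: 46°, 136°, 226°, 316°.
Successive gaps around the wheel: 90°, 90°, 90°, 90°.
Four hues every 90° form a square tetradic scheme.

square tetradic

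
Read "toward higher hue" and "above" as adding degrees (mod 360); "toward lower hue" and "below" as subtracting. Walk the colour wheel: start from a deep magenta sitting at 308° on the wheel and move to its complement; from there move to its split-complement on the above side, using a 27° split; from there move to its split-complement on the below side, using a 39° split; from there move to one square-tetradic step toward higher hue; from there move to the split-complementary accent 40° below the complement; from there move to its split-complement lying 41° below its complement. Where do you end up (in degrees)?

complement +180°: 308 + 180 = 488 → 488 − 360 = 128°
split-comp 27° ↑ +207°: 128 + 207 = 335°
split-comp 39° ↓ +141°: 335 + 141 = 476 → 476 − 360 = 116°
square ↑ +90°: 116 + 90 = 206°
split-comp 40° ↓ +140°: 206 + 140 = 346°
split-comp 41° ↓ +139°: 346 + 139 = 485 → 485 − 360 = 125°

125°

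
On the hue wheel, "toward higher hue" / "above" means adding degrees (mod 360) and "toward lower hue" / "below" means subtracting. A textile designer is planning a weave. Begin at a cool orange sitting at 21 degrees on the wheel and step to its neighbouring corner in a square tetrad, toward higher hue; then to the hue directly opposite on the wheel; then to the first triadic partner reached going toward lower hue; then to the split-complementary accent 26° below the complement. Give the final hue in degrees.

square ↑ +90°: 21 + 90 = 111°
complement +180°: 111 + 180 = 291°
triadic ↓ −120°: 291 − 120 = 171°
split-comp 26° ↓ +154°: 171 + 154 = 325°

325°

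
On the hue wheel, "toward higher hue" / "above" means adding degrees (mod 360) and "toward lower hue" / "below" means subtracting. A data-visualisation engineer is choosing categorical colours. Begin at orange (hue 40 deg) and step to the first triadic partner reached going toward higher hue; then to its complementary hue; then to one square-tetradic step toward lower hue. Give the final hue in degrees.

40 + 120 = 160°   (triadic ↑)
160 + 180 = 340°   (complement)
340 − 90 = 250°   (square ↓)

250°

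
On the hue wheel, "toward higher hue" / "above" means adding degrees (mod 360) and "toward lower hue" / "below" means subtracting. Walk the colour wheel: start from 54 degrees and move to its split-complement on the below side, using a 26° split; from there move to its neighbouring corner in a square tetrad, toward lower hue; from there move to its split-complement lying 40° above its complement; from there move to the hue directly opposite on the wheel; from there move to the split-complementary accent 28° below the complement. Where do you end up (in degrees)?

310°

54 + 154 = 208°   (split-comp 26° ↓)
208 − 90 = 118°   (square ↓)
118 + 220 = 338°   (split-comp 40° ↑)
338 + 180 = 518 → 518 − 360 = 158°   (complement)
158 + 152 = 310°   (split-comp 28° ↓)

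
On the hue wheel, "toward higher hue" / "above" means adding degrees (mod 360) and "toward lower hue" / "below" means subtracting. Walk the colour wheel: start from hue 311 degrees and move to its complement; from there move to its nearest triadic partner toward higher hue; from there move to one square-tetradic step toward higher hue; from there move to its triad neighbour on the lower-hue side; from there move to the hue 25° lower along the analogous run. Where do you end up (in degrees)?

complement +180°: 311 + 180 = 491 → 491 − 360 = 131°
triadic ↑ +120°: 131 + 120 = 251°
square ↑ +90°: 251 + 90 = 341°
triadic ↓ −120°: 341 − 120 = 221°
analog 25° ↓ −25°: 221 − 25 = 196°

196°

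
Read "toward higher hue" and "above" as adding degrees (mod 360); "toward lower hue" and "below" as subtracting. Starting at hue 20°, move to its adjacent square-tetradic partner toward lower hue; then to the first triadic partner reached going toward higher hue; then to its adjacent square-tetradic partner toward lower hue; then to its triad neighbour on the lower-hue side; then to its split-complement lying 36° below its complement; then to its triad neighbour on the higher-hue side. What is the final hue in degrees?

104°

square ↓ −90°: 20 − 90 = -70 → -70 + 360 = 290°
triadic ↑ +120°: 290 + 120 = 410 → 410 − 360 = 50°
square ↓ −90°: 50 − 90 = -40 → -40 + 360 = 320°
triadic ↓ −120°: 320 − 120 = 200°
split-comp 36° ↓ +144°: 200 + 144 = 344°
triadic ↑ +120°: 344 + 120 = 464 → 464 − 360 = 104°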